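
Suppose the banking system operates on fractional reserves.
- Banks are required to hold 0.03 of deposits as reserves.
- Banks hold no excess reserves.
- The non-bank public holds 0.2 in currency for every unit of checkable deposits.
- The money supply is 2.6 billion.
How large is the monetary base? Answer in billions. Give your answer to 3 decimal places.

The money multiplier is m = (1 + c) / (rr + c) = (1 + 0.2) / (0.03 + 0.2) ≈ 5.21739.
MB = M / m = 2.6 / 5.21739 ≈ 0.4983 billion.

0.498 billion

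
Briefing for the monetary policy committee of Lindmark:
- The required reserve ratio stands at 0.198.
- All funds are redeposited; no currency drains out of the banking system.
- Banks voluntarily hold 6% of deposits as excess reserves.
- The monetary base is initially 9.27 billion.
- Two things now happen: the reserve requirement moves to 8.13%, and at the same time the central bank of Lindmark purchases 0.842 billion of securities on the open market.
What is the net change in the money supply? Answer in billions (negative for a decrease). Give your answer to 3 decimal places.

Before: m₁ = 1 / (0.198 + 0.06) ≈ 3.875969, MB₁ = 9.27, so M₁ = 3.875969 × 9.27 ≈ 35.9302 billion.
After: m₂ = 1 / (0.0813 + 0.06) ≈ 7.077141, MB₂ = 9.27 + 0.842 = 10.112, so M₂ = 7.077141 × 10.112 ≈ 71.564 billion.
ΔM = M₂ − M₁ = 71.564 − 35.9302 = 35.6338 billion.

35.634 billion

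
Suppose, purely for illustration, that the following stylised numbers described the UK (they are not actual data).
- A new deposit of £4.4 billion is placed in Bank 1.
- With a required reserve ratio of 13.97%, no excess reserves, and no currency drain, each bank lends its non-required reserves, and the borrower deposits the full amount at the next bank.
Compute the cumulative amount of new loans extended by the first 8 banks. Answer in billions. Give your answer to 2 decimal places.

£18.97 billion

Bank i lends (1 − rr)^i of the original deposit: Bank 1 lends 4.4·0.8603 ≈ 3.7853, Bank 2 lends 4.4·0.8603² ≈ 3.2565, and so on.
Summing a geometric series: total = 4.4·[0.8603·(1 − 0.8603^8) / (1 − 0.8603)] ≈ 18.9658 billion.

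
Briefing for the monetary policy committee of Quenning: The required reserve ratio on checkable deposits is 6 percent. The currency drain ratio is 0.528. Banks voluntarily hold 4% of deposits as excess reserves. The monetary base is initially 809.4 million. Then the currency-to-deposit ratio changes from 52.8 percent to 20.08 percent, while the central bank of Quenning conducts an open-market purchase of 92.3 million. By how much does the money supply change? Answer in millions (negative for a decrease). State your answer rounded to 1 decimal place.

Before: m₁ = (1 + 0.528) / (0.06 + 0.04 + 0.528) ≈ 2.43312, MB₁ = 809.4, so M₁ = 2.43312 × 809.4 ≈ 1969.3673 million.
After: m₂ = (1 + 0.2008) / (0.06 + 0.04 + 0.2008) ≈ 3.99202, MB₂ = 809.4 + 92.3 = 901.7, so M₂ = 3.99202 × 901.7 ≈ 3599.6044 million.
ΔM = M₂ − M₁ = 3599.6044 − 1969.3673 = 1630.2371 million.

1630.2 million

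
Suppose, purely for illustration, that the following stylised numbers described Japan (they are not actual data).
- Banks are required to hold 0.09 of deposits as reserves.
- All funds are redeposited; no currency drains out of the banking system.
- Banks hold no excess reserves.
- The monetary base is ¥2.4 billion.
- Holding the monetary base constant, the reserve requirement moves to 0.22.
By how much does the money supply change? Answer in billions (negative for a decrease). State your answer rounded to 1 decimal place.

Initially m₁ = 1 / (0.09) ≈ 11.1111, so M₁ = 11.1111 × 2.4 ≈ 26.6666 billion.
After the change m₂ = 1 / (0.22) ≈ 4.5455, so M₂ = 4.5455 × 2.4 = 10.9092 billion.
ΔM = M₂ − M₁ = 10.9092 − 26.6666 = -15.7574 billion.

-15.8 billion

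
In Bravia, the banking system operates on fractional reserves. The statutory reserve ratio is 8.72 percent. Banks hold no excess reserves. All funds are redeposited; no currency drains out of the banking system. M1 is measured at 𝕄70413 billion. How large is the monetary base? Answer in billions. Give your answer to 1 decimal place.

With no currency drain and no excess reserves, the money multiplier is m = 1/rr = 1/0.0872 ≈ 11.4678899.
The monetary base is MB = M / m = 70413 / 11.4678899 ≈ 6140.0136 billion.

𝕄6140.0 billion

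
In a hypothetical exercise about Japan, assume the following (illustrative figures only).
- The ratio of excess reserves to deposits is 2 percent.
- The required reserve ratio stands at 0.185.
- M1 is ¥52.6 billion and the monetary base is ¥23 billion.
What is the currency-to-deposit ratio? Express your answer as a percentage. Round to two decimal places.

Using m = M/MB = 52.6/23 ≈ 2.286957. From m = (1 + c)/(c + rr + e), rearranging gives 1 + c = m·(c + rr + e), so c·(1 − m) = m·(rr + e) − 1.
Hence c = [m·(rr + e) − 1]/(1 − m) = [2.286957 × (0.185 + 0.02) − 1] / (1 − 2.286957) ≈ 0.412736.

41.27%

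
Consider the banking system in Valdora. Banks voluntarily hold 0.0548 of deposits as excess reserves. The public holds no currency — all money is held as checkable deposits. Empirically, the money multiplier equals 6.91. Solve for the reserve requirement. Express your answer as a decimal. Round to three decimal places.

Using m = 6.91. Since m = (1 + c)/(c + rr + e), the denominator satisfies c + rr + e = (1 + c)/m = (1 + 0) / 6.91 ≈ 0.144718.
With c = 0 and e = 0.0548, the reserve requirement is 0.144718 − 0 − 0.0548 = 0.089918.

0.090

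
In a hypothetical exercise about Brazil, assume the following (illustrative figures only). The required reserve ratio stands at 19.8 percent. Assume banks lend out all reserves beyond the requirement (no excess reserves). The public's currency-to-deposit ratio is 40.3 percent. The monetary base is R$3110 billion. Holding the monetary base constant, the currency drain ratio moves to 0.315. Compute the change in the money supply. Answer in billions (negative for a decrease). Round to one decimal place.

Initially m₁ = (1 + 0.403) / (0.198 + 0.403) ≈ 2.334443, so M₁ = 2.334443 × 3110 ≈ 7260.1177 billion.
After the change m₂ = (1 + 0.315) / (0.198 + 0.315) ≈ 2.563353, so M₂ = 2.563353 × 3110 ≈ 7972.0278 billion.
ΔM = M₂ − M₁ = 7972.0278 − 7260.1177 = 711.9101 billion.

R$711.9 billion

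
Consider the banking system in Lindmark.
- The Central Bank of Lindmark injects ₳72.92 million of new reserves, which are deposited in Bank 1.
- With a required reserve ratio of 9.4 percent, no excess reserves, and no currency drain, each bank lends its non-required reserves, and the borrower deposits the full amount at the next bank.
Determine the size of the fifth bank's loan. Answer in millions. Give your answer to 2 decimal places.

Each bank lends a fraction (1 − rr) = 0.9060 of the deposit it receives, so Bank 5 receives 72.92·0.9060^4 and lends 72.92·0.9060^5 ≈ 44.5131 million.

₳44.51 million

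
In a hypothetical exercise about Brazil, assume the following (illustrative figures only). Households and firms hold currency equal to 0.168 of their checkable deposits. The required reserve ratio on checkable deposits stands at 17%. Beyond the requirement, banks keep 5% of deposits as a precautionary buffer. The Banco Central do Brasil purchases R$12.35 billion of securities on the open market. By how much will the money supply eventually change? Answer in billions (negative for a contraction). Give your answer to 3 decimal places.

The money multiplier is m = (1 + c) / (rr + e + c) = (1 + 0.168) / (0.17 + 0.05 + 0.168) ≈ 3.010309.
The purchase adds 12.35 billion of base, so ΔM = m × ΔMB = 3.010309 × (+12.35) ≈ 37.1773 billion.

R$37.177 billion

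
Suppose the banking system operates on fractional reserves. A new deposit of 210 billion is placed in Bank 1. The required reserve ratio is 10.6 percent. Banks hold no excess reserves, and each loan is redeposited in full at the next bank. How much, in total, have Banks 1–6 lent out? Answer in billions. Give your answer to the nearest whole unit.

Bank i lends (1 − rr)^i of the original deposit: Bank 1 lends 210·0.8940 = 187.7400, Bank 2 lends 210·0.8940² ≈ 167.8396, and so on.
Summing a geometric series: total = 210·[0.8940·(1 − 0.8940^6) / (1 − 0.8940)] ≈ 866.9080 billion.

867 billion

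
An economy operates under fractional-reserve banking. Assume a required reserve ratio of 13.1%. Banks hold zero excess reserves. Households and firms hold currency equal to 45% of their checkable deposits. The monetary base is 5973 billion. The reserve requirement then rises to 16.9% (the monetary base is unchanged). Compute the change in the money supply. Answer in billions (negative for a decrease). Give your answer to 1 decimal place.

-915.1 billion

Initially m₁ = (1 + 0.45) / (0.131 + 0.45) ≈ 2.495697, so M₁ = 2.495697 × 5973 ≈ 14906.7982 billion.
After the change m₂ = (1 + 0.45) / (0.169 + 0.45) ≈ 2.342488, so M₂ = 2.342488 × 5973 ≈ 13991.6808 billion.
ΔM = M₂ − M₁ = 13991.6808 − 14906.7982 = -915.1174 billion.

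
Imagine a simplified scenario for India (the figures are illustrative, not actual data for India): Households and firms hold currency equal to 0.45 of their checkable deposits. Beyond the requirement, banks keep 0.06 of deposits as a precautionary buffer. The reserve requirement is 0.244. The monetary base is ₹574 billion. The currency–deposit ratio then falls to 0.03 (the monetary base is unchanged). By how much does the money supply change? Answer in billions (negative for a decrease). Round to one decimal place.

Initially m₁ = (1 + 0.45) / (0.244 + 0.06 + 0.45) ≈ 1.92308, so M₁ = 1.92308 × 574 ≈ 1103.8479 billion.
After the change m₂ = (1 + 0.03) / (0.244 + 0.06 + 0.03) ≈ 3.08383, so M₂ = 3.08383 × 574 ≈ 1770.1184 billion.
ΔM = M₂ − M₁ = 1770.1184 − 1103.8479 = 666.2705 billion.

₹666.3 billion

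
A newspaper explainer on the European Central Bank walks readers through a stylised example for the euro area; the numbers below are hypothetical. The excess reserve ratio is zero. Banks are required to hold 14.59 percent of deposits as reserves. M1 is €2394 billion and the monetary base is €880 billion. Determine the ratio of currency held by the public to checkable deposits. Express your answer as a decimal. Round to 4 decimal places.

Using m = M/MB = 2394/880 ≈ 2.720455. From m = (1 + c)/(c + rr + e), rearranging gives 1 + c = m·(c + rr + e), so c·(1 − m) = m·(rr + e) − 1.
Hence c = [m·(rr + e) − 1]/(1 − m) = [2.720455 × (0.1459 + 0) − 1] / (1 − 2.720455) ≈ 0.350538.

0.3505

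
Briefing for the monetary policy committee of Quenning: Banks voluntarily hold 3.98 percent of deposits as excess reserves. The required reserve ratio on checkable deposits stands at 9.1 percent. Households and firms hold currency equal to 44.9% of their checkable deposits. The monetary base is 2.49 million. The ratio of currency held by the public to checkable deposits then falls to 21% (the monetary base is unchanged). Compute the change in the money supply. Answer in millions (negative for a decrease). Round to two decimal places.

2.62 million

Initially m₁ = (1 + 0.449) / (0.091 + 0.0398 + 0.449) ≈ 2.4991, so M₁ = 2.4991 × 2.49 ≈ 6.2228 million.
After the change m₂ = (1 + 0.21) / (0.091 + 0.0398 + 0.21) ≈ 3.5505, so M₂ = 3.5505 × 2.49 ≈ 8.8407 million.
ΔM = M₂ − M₁ = 8.8407 − 6.2228 = 2.6179 million.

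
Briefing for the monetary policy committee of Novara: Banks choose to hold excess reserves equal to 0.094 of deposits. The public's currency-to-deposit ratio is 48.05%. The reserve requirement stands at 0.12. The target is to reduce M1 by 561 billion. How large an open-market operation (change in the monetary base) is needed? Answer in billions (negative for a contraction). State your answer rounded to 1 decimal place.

-263.2 billion

The money multiplier is m = (1 + c) / (rr + e + c) = (1 + 0.4805) / (0.12 + 0.094 + 0.4805) ≈ 2.13175.
ΔMB = ΔM / m = (−561) / 2.13175 ≈ -263.1641 billion.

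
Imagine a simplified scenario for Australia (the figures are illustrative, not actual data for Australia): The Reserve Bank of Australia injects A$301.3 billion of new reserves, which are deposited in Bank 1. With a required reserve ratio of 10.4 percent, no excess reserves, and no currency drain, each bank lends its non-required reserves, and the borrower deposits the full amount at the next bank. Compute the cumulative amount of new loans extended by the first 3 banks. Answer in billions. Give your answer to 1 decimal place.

A$728.6 billion

Bank i lends (1 − rr)^i of the original deposit: Bank 1 lends 301.3·0.8960 = 269.9648, Bank 2 lends 301.3·0.8960² ≈ 241.8885, and so on.
Summing a geometric series: total = 301.3·[0.8960·(1 − 0.8960^3) / (1 − 0.8960)] ≈ 728.5853 billion.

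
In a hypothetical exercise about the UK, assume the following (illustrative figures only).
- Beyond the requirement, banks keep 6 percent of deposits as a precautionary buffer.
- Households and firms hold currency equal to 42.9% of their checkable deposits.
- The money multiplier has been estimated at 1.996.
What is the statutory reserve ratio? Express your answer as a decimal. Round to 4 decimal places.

0.2269

Using m = 1.996. Since m = (1 + c)/(c + rr + e), the denominator satisfies c + rr + e = (1 + c)/m = (1 + 0.429) / 1.996 ≈ 0.715932.
With c = 0.429 and e = 0.06, the statutory reserve ratio is 0.715932 − 0.429 − 0.06 = 0.226932.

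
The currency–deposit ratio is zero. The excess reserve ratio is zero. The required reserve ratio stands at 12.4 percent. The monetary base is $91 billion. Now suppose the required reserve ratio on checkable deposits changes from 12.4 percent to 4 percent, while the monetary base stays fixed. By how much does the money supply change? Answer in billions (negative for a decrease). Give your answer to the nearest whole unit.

$1541 billion

Initially m₁ = 1 / (0.124) ≈ 8.0645, so M₁ = 8.0645 × 91 = 733.8695 billion.
After the change m₂ = 1 / (0.04) = 25, so M₂ = 25 × 91 = 2275 billion.
ΔM = M₂ − M₁ = 2275 − 733.8695 = 1541.1305 billion.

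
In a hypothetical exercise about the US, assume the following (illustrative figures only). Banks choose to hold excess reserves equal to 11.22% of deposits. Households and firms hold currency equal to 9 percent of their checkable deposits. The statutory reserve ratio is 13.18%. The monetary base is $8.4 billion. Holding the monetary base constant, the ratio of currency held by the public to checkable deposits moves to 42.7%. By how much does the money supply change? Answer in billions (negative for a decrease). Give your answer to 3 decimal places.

Initially m₁ = (1 + 0.09) / (0.1318 + 0.1122 + 0.09) ≈ 3.26347, so M₁ = 3.26347 × 8.4 ≈ 27.4131 billion.
After the change m₂ = (1 + 0.427) / (0.1318 + 0.1122 + 0.427) ≈ 2.12668, so M₂ = 2.12668 × 8.4 ≈ 17.8641 billion.
ΔM = M₂ − M₁ = 17.8641 − 27.4131 = -9.549 billion.

-9.549 billion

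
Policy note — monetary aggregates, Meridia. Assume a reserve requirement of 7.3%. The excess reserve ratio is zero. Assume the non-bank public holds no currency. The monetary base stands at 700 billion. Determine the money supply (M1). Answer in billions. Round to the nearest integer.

With no currency drain or excess reserves, the money multiplier is m = 1/rr = 1/0.073 ≈ 13.6986.
Money supply M = m × MB = 13.6986 × 700 = 9589.02 billion.

9589 billion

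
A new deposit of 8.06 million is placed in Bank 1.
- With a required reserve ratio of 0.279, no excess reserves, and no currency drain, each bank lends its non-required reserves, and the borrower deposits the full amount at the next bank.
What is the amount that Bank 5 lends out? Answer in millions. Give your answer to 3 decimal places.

Each bank lends a fraction (1 − rr) = 0.7210 of the deposit it receives, so Bank 5 receives 8.06·0.7210^4 and lends 8.06·0.7210^5 ≈ 1.5704 million.

1.570 million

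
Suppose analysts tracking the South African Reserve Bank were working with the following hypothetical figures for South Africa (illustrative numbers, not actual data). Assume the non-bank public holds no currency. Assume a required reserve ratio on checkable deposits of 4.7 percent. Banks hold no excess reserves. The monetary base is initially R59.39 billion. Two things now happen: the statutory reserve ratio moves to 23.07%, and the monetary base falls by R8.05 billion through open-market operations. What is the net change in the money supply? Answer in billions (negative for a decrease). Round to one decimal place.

-1041.1 billion

Before: m₁ = 1 / (0.047) ≈ 21.2766, MB₁ = 59.39, so M₁ = 21.2766 × 59.39 ≈ 1263.6173 billion.
After: m₂ = 1 / (0.2307) ≈ 4.3346, MB₂ = 59.39 − 8.05 = 51.34, so M₂ = 4.3346 × 51.34 ≈ 222.5384 billion.
ΔM = M₂ − M₁ = 222.5384 − 1263.6173 = -1041.0789 billion.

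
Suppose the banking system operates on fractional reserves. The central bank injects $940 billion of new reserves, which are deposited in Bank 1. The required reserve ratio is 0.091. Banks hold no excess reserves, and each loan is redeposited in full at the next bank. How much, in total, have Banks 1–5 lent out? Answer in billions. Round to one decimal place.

$3562.3 billion

Bank i lends (1 − rr)^i of the original deposit: Bank 1 lends 940·0.9090 = 854.4600, Bank 2 lends 940·0.9090² ≈ 776.7041, and so on.
Summing a geometric series: total = 940·[0.9090·(1 − 0.9090^5) / (1 − 0.9090)] ≈ 3562.3383 billion.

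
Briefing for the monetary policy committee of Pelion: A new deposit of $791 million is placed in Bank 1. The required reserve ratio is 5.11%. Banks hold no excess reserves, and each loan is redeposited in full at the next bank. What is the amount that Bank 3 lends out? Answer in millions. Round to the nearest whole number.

$676 million

Each bank lends a fraction (1 − rr) = 0.9489 of the deposit it receives, so Bank 3 receives 791·0.9489^2 and lends 791·0.9489^3 ≈ 675.8306 million.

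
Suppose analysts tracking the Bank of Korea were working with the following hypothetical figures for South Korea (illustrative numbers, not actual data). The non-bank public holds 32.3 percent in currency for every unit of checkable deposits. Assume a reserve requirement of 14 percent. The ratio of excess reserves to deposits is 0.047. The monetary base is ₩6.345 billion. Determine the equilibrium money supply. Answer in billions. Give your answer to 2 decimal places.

₩16.46 billion

The money multiplier is m = (1 + c) / (rr + e + c) = (1 + 0.323) / (0.14 + 0.047 + 0.323) ≈ 2.5941.
So M = m × MB = 2.5941 × 6.345 ≈ 16.4596 billion.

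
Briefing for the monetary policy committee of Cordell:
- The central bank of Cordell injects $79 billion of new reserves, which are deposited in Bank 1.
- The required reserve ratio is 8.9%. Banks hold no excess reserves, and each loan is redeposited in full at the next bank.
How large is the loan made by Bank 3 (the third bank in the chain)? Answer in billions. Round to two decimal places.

Each bank lends a fraction (1 − rr) = 0.9110 of the deposit it receives, so Bank 3 receives 79·0.9110^2 and lends 79·0.9110^3 ≈ 59.7286 billion.

$59.73 billion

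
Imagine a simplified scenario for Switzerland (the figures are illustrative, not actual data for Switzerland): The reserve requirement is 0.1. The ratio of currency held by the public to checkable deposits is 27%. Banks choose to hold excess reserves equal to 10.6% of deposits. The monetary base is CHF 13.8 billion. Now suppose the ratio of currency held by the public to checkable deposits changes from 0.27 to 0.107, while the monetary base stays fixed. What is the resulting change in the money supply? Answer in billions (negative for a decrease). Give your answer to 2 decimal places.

CHF 11.99 billion

Initially m₁ = (1 + 0.27) / (0.1 + 0.106 + 0.27) ≈ 2.66807, so M₁ = 2.66807 × 13.8 ≈ 36.8194 billion.
After the change m₂ = (1 + 0.107) / (0.1 + 0.106 + 0.107) ≈ 3.53674, so M₂ = 3.53674 × 13.8 ≈ 48.807 billion.
ΔM = M₂ − M₁ = 48.807 − 36.8194 = 11.9876 billion.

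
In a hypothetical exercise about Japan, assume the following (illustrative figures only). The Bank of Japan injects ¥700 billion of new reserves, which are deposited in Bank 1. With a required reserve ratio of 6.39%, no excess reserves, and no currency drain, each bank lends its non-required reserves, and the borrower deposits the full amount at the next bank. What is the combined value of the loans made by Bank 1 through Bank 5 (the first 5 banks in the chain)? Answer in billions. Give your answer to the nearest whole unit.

Bank i lends (1 − rr)^i of the original deposit: Bank 1 lends 700·0.9361 = 655.2700, Bank 2 lends 700·0.9361² ≈ 613.3982, and so on.
Summing a geometric series: total = 700·[0.9361·(1 − 0.9361^5) / (1 − 0.9361)] ≈ 2883.5446 billion.

¥2884 billion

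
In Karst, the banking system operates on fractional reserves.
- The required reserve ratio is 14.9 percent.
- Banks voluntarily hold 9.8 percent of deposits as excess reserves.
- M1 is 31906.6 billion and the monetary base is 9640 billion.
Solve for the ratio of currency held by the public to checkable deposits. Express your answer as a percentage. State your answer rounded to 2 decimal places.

7.90%

Using m = M/MB = 31906.6/9640 ≈ 3.309813. From m = (1 + c)/(c + rr + e), rearranging gives 1 + c = m·(c + rr + e), so c·(1 − m) = m·(rr + e) − 1.
Hence c = [m·(rr + e) − 1]/(1 − m) = [3.309813 × (0.149 + 0.098) − 1] / (1 − 3.309813) ≈ 0.079000.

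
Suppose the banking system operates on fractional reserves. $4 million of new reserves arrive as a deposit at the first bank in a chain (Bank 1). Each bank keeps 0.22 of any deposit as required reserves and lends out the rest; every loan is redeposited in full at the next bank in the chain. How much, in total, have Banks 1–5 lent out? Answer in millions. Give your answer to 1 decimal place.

$10.1 million

Bank i lends (1 − rr)^i of the original deposit: Bank 1 lends 4·0.7800 = 3.1200, Bank 2 lends 4·0.7800² = 2.4336, and so on.
Summing a geometric series: total = 4·[0.7800·(1 − 0.7800^5) / (1 − 0.7800)] ≈ 10.0873 million.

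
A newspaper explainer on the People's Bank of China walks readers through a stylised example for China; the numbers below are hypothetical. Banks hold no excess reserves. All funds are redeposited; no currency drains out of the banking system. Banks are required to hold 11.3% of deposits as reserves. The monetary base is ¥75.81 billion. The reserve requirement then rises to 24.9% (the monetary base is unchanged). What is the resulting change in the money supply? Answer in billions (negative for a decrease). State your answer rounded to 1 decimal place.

-366.4 billion

Initially m₁ = 1 / (0.113) ≈ 8.8496, so M₁ = 8.8496 × 75.81 ≈ 670.8882 billion.
After the change m₂ = 1 / (0.249) ≈ 4.0161, so M₂ = 4.0161 × 75.81 ≈ 304.4605 billion.
ΔM = M₂ − M₁ = 304.4605 − 670.8882 = -366.4277 billion.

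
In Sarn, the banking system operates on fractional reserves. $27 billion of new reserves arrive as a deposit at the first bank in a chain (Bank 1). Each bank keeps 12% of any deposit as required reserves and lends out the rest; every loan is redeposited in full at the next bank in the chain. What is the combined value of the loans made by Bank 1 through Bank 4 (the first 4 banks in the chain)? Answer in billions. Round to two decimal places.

Bank i lends (1 − rr)^i of the original deposit: Bank 1 lends 27·0.8800 = 23.7600, Bank 2 lends 27·0.8800² = 20.9088, and so on.
Summing a geometric series: total = 27·[0.8800·(1 − 0.8800^4) / (1 − 0.8800)] ≈ 79.2603 billion.

$79.26 billion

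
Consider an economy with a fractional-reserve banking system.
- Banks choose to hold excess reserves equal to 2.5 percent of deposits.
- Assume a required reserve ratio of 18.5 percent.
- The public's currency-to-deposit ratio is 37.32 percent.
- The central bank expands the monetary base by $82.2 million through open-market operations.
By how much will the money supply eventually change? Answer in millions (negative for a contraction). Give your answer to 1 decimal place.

$193.5 million

The money multiplier is m = (1 + c) / (rr + e + c) = (1 + 0.3732) / (0.185 + 0.025 + 0.3732) ≈ 2.3546.
The purchase adds 82.2 million of base, so ΔM = m × ΔMB = 2.3546 × (+82.2) ≈ 193.5481 million.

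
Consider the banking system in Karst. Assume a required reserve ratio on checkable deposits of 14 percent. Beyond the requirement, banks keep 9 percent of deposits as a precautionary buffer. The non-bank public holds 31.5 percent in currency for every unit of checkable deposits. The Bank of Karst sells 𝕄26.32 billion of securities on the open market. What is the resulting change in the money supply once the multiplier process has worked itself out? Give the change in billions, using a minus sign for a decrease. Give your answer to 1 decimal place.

The money multiplier is m = (1 + c) / (rr + e + c) = (1 + 0.315) / (0.14 + 0.09 + 0.315) ≈ 2.4128.
The sale removes 26.32 billion of base, so ΔM = m × ΔMB = 2.4128 × (−26.32) ≈ -63.5049 billion.

-63.5 billion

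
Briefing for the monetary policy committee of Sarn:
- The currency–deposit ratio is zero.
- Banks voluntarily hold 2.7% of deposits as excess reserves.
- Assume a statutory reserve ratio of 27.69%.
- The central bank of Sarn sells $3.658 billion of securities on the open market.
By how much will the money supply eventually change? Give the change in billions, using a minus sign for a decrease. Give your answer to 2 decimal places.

The money multiplier is m = 1 / (rr + e) = 1 / (0.2769 + 0.027) ≈ 3.2906.
The sale removes 3.658 billion of base, so ΔM = m × ΔMB = 3.2906 × (−3.658) ≈ -12.037 billion.

-12.04 billion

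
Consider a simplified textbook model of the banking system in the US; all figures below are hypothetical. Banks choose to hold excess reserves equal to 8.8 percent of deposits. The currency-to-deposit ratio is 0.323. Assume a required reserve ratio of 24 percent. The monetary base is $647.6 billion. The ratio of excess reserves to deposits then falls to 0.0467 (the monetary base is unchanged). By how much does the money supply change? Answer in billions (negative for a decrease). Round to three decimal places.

$89.150 billion

Initially m₁ = (1 + 0.323) / (0.24 + 0.088 + 0.323) ≈ 2.0322581, so M₁ = 2.0322581 × 647.6 ≈ 1316.0903 billion.
After the change m₂ = (1 + 0.323) / (0.24 + 0.0467 + 0.323) ≈ 2.1699196, so M₂ = 2.1699196 × 647.6 ≈ 1405.2399 billion.
ΔM = M₂ − M₁ = 1405.2399 − 1316.0903 = 89.1496 billion.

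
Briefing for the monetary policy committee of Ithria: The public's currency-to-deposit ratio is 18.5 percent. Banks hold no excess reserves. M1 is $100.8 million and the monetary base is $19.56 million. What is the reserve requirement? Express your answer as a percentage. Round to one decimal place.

4.5%

Using m = M/MB = 100.8/19.56 ≈ 5.153374. Since m = (1 + c)/(c + rr + e), the denominator satisfies c + rr + e = (1 + c)/m = (1 + 0.185) / 5.153374 ≈ 0.229946.
With c = 0.185 and e = 0, the reserve requirement is 0.229946 − 0.185 − 0 = 0.044946.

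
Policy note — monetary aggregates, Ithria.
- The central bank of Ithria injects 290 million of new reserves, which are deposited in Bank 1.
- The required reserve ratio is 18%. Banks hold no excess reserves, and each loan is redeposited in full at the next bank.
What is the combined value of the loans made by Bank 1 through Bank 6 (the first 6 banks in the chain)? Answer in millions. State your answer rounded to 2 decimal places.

919.48 million

Bank i lends (1 − rr)^i of the original deposit: Bank 1 lends 290·0.8200 = 237.8000, Bank 2 lends 290·0.8200² = 194.9960, and so on.
Summing a geometric series: total = 290·[0.8200·(1 − 0.8200^6) / (1 − 0.8200)] ≈ 919.4845 million.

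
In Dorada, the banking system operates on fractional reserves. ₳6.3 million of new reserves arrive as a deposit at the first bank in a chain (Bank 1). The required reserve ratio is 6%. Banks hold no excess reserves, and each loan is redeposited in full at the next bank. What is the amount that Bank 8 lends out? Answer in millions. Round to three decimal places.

₳3.840 million

Each bank lends a fraction (1 − rr) = 0.9400 of the deposit it receives, so Bank 8 receives 6.3·0.9400^7 and lends 6.3·0.9400^8 ≈ 3.8403 million.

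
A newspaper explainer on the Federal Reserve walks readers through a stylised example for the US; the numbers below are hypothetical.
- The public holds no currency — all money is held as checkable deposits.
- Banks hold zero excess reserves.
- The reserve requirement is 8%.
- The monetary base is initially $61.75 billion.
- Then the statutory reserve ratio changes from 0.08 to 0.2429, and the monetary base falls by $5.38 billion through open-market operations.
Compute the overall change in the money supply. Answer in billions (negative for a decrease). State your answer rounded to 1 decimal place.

-539.8 billion

Before: m₁ = 1 / (0.08) = 12.5, MB₁ = 61.75, so M₁ = 12.5 × 61.75 = 771.875 billion.
After: m₂ = 1 / (0.2429) ≈ 4.1169, MB₂ = 61.75 − 5.38 = 56.37, so M₂ = 4.1169 × 56.37 ≈ 232.0697 billion.
ΔM = M₂ − M₁ = 232.0697 − 771.875 = -539.8053 billion.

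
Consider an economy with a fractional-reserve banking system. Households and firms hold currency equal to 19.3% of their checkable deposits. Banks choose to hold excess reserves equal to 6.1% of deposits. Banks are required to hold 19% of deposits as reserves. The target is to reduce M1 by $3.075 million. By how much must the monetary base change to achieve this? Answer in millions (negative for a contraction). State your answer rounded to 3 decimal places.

The money multiplier is m = (1 + c) / (rr + e + c) = (1 + 0.193) / (0.19 + 0.061 + 0.193) ≈ 2.68694.
ΔMB = ΔM / m = (−3.075) / 2.68694 ≈ -1.1444 million.

-1.144 million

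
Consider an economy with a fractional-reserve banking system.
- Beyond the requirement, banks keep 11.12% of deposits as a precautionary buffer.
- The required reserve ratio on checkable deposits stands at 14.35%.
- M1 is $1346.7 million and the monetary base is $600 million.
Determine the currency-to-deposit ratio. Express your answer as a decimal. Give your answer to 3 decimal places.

0.344

Using m = M/MB = 1346.7/600 = 2.244500. From m = (1 + c)/(c + rr + e), rearranging gives 1 + c = m·(c + rr + e), so c·(1 − m) = m·(rr + e) − 1.
Hence c = [m·(rr + e) − 1]/(1 − m) = [2.244500 × (0.1435 + 0.1112) − 1] / (1 − 2.244500) ≈ 0.344175.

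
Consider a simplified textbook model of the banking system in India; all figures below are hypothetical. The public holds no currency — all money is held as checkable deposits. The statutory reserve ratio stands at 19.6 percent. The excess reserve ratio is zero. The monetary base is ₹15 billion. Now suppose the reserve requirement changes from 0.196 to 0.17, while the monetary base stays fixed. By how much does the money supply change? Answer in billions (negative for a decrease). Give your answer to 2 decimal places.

Initially m₁ = 1 / (0.196) ≈ 5.10204, so M₁ = 5.10204 × 15 = 76.5306 billion.
After the change m₂ = 1 / (0.17) ≈ 5.88235, so M₂ = 5.88235 × 15 ≈ 88.2352 billion.
ΔM = M₂ − M₁ = 88.2352 − 76.5306 = 11.7046 billion.

₹11.70 billion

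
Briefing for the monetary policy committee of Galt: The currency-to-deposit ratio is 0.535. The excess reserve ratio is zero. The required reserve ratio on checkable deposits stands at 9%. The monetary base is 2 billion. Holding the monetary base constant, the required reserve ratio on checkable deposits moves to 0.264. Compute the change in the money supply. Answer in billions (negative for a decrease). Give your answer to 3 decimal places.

-1.070 billion

Initially m₁ = (1 + 0.535) / (0.09 + 0.535) = 2.45600, so M₁ = 2.45600 × 2 = 4.912 billion.
After the change m₂ = (1 + 0.535) / (0.264 + 0.535) ≈ 1.92115, so M₂ = 1.92115 × 2 = 3.8423 billion.
ΔM = M₂ − M₁ = 3.8423 − 4.912 = -1.0697 billion.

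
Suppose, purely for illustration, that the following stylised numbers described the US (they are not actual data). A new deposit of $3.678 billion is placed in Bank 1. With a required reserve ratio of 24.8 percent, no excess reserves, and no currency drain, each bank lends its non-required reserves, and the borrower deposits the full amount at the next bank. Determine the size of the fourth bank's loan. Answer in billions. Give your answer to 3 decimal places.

Each bank lends a fraction (1 − rr) = 0.7520 of the deposit it receives, so Bank 4 receives 3.678·0.7520^3 and lends 3.678·0.7520^4 ≈ 1.1762 billion.

$1.176 billion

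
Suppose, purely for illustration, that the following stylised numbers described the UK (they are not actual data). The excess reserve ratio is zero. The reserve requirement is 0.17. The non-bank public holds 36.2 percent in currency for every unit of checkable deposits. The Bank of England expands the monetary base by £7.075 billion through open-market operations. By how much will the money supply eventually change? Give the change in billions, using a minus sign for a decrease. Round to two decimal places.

The money multiplier is m = (1 + c) / (rr + c) = (1 + 0.362) / (0.17 + 0.362) ≈ 2.5602.
The purchase adds 7.075 billion of base, so ΔM = m × ΔMB = 2.5602 × (+7.075) ≈ 18.1134 billion.

£18.11 billion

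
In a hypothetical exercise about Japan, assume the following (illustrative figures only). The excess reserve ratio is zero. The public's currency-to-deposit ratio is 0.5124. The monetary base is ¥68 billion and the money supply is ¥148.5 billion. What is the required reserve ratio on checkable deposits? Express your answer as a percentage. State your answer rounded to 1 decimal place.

Using m = M/MB = 148.5/68 ≈ 2.183824. Since m = (1 + c)/(c + rr + e), the denominator satisfies c + rr + e = (1 + c)/m = (1 + 0.5124) / 2.183824 ≈ 0.692547.
With c = 0.5124 and e = 0, the required reserve ratio on checkable deposits is 0.692547 − 0.5124 − 0 = 0.180147.

18.0%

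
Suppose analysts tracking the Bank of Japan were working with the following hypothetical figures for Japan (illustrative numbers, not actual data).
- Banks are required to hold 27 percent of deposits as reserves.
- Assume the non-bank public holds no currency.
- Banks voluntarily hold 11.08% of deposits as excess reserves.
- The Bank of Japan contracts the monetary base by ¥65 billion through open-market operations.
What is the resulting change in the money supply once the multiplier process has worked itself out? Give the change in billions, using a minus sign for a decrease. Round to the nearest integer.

-171 billion

The money multiplier is m = 1 / (rr + e) = 1 / (0.27 + 0.1108) ≈ 2.6261.
The sale removes 65 billion of base, so ΔM = m × ΔMB = 2.6261 × (−65) = -170.6965 billion.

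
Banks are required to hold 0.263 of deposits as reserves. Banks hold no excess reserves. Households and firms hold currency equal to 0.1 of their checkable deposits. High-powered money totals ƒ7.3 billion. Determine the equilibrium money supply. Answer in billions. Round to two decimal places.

The money multiplier is m = (1 + c) / (rr + c) = (1 + 0.1) / (0.263 + 0.1) ≈ 3.0303.
So M = m × MB = 3.0303 × 7.3 ≈ 22.1212 billion.

ƒ22.12 billion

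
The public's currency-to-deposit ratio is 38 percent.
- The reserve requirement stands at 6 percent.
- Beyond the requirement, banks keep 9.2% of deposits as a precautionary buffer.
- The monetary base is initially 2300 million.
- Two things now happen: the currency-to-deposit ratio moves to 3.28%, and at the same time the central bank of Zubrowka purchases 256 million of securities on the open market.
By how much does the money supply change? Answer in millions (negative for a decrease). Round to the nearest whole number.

8319 million

Before: m₁ = (1 + 0.38) / (0.06 + 0.092 + 0.38) ≈ 2.59398, MB₁ = 2300, so M₁ = 2.59398 × 2300 = 5966.154 million.
After: m₂ = (1 + 0.0328) / (0.06 + 0.092 + 0.0328) ≈ 5.58874, MB₂ = 2300 + 256 = 2556, so M₂ = 5.58874 × 2556 ≈ 14284.8194 million.
ΔM = M₂ − M₁ = 14284.8194 − 5966.154 = 8318.6654 million.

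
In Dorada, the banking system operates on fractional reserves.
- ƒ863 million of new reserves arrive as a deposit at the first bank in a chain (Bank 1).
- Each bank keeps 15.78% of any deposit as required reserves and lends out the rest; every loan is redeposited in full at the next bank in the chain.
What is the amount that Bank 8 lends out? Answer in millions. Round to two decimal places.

Each bank lends a fraction (1 − rr) = 0.8422 of the deposit it receives, so Bank 8 receives 863·0.8422^7 and lends 863·0.8422^8 ≈ 218.4403 million.

ƒ218.44 million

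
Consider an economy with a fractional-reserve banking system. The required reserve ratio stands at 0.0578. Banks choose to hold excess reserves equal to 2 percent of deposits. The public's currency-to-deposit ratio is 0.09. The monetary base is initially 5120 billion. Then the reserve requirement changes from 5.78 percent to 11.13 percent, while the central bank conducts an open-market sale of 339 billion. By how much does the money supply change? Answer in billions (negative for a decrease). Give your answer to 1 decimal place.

-9710.1 billion

Before: m₁ = (1 + 0.09) / (0.0578 + 0.02 + 0.09) ≈ 6.495828, MB₁ = 5120, so M₁ = 6.495828 × 5120 ≈ 33258.6394 billion.
After: m₂ = (1 + 0.09) / (0.1113 + 0.02 + 0.09) ≈ 4.925441, MB₂ = 5120 − 339 = 4781, so M₂ = 4.925441 × 4781 ≈ 23548.5334 billion.
ΔM = M₂ − M₁ = 23548.5334 − 33258.6394 = -9710.106 billion.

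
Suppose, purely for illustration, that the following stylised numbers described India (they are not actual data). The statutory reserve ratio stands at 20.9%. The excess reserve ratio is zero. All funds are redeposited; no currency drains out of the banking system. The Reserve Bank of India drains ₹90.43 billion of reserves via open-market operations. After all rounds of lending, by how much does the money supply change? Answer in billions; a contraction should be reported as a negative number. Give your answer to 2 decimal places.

-432.68 billion

The simple money multiplier is m = 1/rr = 1/0.209 ≈ 4.78469.
An open-market sale reduces the monetary base by 90.43 billion, so ΔM = m × ΔMB = 4.78469 × (−90.43) ≈ -432.6795 billion.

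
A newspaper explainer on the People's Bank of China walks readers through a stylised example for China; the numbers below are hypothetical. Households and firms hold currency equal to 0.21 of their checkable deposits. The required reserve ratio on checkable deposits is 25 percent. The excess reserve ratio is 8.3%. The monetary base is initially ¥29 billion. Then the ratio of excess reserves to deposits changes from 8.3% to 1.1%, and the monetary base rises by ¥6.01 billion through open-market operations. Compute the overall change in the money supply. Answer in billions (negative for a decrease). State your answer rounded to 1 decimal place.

¥25.3 billion

Before: m₁ = (1 + 0.21) / (0.25 + 0.083 + 0.21) ≈ 2.2284, MB₁ = 29, so M₁ = 2.2284 × 29 = 64.6236 billion.
After: m₂ = (1 + 0.21) / (0.25 + 0.011 + 0.21) ≈ 2.5690, MB₂ = 29 + 6.01 = 35.01, so M₂ = 2.5690 × 35.01 ≈ 89.9407 billion.
ΔM = M₂ − M₁ = 89.9407 − 64.6236 = 25.3171 billion.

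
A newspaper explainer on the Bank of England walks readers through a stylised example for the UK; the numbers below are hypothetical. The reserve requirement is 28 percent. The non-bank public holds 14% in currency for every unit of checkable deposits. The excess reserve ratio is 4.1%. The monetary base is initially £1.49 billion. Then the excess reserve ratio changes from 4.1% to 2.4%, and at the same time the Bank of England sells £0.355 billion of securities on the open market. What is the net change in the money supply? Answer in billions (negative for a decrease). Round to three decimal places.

Before: m₁ = (1 + 0.14) / (0.28 + 0.041 + 0.14) ≈ 2.47289, MB₁ = 1.49, so M₁ = 2.47289 × 1.49 ≈ 3.6846 billion.
After: m₂ = (1 + 0.14) / (0.28 + 0.024 + 0.14) ≈ 2.56757, MB₂ = 1.49 − 0.355 = 1.135, so M₂ = 2.56757 × 1.135 ≈ 2.9142 billion.
ΔM = M₂ − M₁ = 2.9142 − 3.6846 = -0.7704 billion.

-0.770 billion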